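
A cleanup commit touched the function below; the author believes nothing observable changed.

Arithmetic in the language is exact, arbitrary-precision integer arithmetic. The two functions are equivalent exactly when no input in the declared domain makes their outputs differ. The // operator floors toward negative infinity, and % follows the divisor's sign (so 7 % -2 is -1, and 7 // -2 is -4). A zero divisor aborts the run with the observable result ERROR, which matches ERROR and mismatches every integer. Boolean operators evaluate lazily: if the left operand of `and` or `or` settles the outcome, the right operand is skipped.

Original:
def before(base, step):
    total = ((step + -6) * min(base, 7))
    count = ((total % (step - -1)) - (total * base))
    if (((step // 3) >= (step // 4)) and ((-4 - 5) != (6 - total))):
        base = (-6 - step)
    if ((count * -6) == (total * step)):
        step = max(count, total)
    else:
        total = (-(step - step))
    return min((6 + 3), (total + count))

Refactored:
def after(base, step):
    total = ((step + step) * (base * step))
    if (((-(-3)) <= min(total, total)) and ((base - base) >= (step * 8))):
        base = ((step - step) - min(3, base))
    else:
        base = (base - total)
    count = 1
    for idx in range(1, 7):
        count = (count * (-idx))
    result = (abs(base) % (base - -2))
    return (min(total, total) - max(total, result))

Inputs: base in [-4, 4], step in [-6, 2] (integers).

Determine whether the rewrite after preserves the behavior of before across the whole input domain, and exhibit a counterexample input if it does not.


Input base=-4, step=-6: 9 from before versus -572 from after.
verdict: not equivalent; witness: base=-4, step=-6


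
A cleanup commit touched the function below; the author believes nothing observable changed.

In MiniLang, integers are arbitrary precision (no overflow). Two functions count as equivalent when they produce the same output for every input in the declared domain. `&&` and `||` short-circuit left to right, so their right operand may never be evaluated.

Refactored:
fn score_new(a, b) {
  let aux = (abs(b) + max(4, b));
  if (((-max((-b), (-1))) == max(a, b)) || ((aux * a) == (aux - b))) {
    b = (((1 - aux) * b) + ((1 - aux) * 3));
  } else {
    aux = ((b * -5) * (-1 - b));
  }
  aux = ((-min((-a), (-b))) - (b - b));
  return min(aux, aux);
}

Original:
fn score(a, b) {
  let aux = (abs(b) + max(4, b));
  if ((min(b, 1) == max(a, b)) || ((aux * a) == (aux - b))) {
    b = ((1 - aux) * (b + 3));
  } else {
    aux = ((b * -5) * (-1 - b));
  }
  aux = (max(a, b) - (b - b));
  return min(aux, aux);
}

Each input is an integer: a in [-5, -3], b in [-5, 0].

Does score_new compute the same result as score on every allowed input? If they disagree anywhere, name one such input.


Although constant usage differs; arithmetic usage differs, 18/18 inputs agree.
verdict: equivalent


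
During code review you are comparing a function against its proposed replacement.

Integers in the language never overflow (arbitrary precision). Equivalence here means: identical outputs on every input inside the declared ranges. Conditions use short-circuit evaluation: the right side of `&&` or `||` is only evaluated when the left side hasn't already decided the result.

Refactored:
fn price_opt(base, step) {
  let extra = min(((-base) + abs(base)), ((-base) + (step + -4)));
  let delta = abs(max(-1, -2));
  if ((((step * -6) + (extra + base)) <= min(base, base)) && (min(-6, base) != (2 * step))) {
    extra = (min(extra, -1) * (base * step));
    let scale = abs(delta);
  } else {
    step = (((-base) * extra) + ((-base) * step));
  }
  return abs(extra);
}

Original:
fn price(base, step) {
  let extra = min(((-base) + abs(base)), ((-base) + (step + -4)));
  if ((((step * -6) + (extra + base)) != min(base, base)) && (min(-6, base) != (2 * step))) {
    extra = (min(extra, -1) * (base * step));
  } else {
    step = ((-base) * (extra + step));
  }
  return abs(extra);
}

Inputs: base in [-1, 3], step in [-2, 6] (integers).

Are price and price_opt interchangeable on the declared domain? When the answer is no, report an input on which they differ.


Try base=-1, step=-2.
price: extra becomes -5; next ((((step * -6) + (extra + base)) != min(base, base)) && (min(-6, base) != (2 * step))) evaluates to true; next extra becomes -10; next final value 10
price_opt: extra becomes -5; next delta becomes 1; next ((((step * -6) + (extra + base)) <= min(base, base)) && (min(-6, base) != (2 * step))) evaluates to false; next step becomes -7; next final value 5
10 against 5: the behavior changed.
verdict: not equivalent; witness: base=-1, step=-2


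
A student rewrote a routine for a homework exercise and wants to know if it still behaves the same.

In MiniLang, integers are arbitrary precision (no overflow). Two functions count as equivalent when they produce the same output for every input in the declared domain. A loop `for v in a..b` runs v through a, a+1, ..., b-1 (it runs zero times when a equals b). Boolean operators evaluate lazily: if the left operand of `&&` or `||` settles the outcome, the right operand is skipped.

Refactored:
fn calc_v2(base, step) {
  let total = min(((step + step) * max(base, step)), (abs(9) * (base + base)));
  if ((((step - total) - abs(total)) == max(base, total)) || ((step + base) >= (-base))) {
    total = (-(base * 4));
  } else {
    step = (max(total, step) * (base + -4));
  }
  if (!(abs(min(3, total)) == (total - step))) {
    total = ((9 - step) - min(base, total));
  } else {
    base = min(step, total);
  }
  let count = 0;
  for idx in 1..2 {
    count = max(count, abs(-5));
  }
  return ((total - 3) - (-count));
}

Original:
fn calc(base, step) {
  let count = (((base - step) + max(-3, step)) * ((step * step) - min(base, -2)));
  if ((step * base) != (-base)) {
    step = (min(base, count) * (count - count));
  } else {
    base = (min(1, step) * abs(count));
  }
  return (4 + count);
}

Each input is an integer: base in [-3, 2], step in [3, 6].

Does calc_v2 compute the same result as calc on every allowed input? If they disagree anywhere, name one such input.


Try base=-3, step=3.
calc: count := -36 | ((step * base) != (-base)): true | step := 0 | result -32
calc_v2: total := -54 | ((((step - total) - abs(total)) == max(base, total)) || ((step + base) >= (-base))): false | step := -21 | (!(abs(min(3, total)) == (total - step))): true | total := 84 | count := 0 | iter idx=1: | count := 5 | result 86
-32 vs 86 — the two versions disagree here.
verdict: not equivalent; witness: base=-3, step=3


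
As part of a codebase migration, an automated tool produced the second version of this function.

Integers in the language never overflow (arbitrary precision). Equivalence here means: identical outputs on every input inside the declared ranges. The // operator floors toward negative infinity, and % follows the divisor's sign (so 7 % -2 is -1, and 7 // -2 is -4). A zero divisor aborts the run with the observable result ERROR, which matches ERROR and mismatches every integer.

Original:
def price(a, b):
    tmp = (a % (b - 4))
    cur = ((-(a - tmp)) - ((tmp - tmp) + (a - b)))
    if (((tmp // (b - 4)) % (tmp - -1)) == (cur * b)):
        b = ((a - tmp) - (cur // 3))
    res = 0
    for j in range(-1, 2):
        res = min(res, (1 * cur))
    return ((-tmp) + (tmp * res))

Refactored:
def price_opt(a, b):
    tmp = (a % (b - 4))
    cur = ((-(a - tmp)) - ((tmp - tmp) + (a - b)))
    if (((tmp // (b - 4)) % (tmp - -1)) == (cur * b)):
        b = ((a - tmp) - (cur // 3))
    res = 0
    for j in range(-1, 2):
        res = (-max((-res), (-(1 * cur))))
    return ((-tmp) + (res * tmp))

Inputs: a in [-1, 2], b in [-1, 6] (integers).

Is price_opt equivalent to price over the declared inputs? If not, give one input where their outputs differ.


Equivalent — the differences include min/max/abs usage differs, yet no declared input distinguishes the two.
Tracing a=-1, b=4: price: division by zero -> ERROR | price_opt: division by zero -> ERROR — matching result ERROR.
Checked all 32 inputs in the declared domain: the outputs agree on every one.
verdict: equivalent


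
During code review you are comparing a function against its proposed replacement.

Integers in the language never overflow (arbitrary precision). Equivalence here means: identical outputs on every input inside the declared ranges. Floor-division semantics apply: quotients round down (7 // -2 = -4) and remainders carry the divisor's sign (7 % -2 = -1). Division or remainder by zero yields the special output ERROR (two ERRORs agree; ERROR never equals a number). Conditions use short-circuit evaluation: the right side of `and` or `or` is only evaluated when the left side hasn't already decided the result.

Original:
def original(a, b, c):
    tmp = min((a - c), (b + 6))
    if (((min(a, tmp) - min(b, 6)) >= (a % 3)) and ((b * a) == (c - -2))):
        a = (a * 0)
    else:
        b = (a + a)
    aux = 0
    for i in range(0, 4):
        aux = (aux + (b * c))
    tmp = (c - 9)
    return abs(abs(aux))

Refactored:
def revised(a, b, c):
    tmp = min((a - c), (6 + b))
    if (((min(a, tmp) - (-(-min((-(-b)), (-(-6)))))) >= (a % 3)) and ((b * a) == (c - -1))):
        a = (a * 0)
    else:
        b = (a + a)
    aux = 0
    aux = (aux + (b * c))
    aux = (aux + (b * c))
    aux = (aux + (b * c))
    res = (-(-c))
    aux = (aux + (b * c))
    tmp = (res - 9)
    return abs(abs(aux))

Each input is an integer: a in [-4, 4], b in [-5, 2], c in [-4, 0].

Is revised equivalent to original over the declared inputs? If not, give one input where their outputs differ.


Not equivalent: a=0, b=-5, c=-2 separates them (40 vs 0).
original: tmp=1, then (((min(a, tmp) - min(b, 6)) >= (a % 3)) and ((b * a) == (c - -2))) is true, then a=0, then aux=0, then (i=0), then aux=10, then (i=1), then aux=20, then (i=2), then aux=30, then (i=3), then aux=40, then tmp=-11, then returns 40
revised: tmp=1, then (((min(a, tmp) - (-(-min((-(-b)), (-(-6)))))) >= (a % 3)) and ((b * a) == (c - -1))) is false, then b=0, then aux=0, then aux=0, then aux=0, then aux=0, then res=-2, then aux=0, then tmp=-11, then returns 0
verdict: not equivalent; witness: a=0, b=-5, c=-2


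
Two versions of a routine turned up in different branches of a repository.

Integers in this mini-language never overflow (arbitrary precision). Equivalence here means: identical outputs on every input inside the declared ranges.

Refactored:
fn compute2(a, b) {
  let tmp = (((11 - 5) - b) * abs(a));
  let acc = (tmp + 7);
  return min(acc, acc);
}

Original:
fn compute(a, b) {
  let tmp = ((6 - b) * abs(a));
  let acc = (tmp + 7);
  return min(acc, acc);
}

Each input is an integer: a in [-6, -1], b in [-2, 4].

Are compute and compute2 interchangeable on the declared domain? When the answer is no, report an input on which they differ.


This is a faithful refactor — constant usage differs; arithmetic usage differs, but the computed results match everywhere.
One worked example (a=-1, b=-1) — compute: tmp = 7; acc = 14; return 14; compute2: tmp = 7; acc = 14; return 14; agreement on 14.
Sweeping the whole domain (42 inputs) finds no disagreement.
verdict: equivalent


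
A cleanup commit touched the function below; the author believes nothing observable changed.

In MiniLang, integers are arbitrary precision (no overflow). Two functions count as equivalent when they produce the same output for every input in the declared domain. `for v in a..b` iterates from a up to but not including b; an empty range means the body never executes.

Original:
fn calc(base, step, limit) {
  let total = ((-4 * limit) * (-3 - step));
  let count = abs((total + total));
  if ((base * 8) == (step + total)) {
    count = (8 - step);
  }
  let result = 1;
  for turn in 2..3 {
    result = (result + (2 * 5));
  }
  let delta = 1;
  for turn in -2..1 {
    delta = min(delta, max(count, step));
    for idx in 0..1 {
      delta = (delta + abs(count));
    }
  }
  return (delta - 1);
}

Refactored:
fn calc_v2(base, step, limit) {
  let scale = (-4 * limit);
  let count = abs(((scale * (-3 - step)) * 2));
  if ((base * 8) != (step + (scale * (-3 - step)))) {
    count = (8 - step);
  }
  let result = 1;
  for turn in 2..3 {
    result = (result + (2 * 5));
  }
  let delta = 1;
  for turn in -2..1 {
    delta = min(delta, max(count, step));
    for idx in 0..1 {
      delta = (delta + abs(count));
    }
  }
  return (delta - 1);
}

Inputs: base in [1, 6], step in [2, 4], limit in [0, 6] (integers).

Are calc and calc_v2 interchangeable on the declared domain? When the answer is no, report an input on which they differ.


Not equivalent: base=1, step=2, limit=0 separates them (0 vs 11).
calc: total=0, then count=0, then ((base * 8) == (step + total)) is false, then result=1, then (turn=2), then result=11, then delta=1, then (turn=-2), then delta=1, then (idx=0), then delta=1, then (turn=-1), then delta=1, then (idx=0), then delta=1, then (turn=0), then delta=1, then (idx=0), then delta=1, then returns 0
calc_v2: scale=0, then count=0, then ((base * 8) != (step + (scale * (-3 - step)))) is true, then count=6, then result=1, then (turn=2), then result=11, then delta=1, then (turn=-2), then delta=1, then (idx=0), then delta=7, then (turn=-1), then delta=6, then (idx=0), then delta=12, then (turn=0), then delta=6, then (idx=0), then delta=12, then returns 11
verdict: not equivalent; witness: base=1, step=2, limit=0


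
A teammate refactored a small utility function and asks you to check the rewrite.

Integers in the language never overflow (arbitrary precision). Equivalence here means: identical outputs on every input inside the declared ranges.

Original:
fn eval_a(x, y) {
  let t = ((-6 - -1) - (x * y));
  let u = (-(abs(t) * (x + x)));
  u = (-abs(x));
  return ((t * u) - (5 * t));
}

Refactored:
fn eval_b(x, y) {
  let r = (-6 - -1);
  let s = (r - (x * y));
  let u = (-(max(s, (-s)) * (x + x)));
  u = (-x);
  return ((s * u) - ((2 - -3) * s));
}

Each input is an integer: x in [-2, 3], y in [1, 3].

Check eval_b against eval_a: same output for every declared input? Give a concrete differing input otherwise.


Try x=-2, y=1.
eval_a: t = -3; u = 12; u = -2; return 21
eval_b: r = -5; s = -3; u = 12; u = 2; return 9
21 and 9 differ, so these are not the same function on this domain.
verdict: not equivalent; witness: x=-2, y=1


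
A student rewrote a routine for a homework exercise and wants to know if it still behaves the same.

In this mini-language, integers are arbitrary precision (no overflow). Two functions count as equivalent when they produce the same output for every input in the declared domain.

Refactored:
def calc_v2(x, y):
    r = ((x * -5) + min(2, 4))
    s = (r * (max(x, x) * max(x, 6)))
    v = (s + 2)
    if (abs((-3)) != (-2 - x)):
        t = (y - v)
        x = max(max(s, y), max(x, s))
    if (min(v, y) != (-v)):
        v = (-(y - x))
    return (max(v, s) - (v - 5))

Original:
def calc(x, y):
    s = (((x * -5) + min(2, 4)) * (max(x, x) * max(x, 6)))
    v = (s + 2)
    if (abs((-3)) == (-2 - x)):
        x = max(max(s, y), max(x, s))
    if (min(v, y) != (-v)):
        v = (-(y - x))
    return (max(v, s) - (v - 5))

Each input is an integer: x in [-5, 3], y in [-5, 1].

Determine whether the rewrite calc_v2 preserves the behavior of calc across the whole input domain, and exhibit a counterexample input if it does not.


Not equivalent: x=0, y=1 separates them (6 vs 5).
calc: s := 0 | v := 2 | (abs((-3)) == (-2 - x)): false | (min(v, y) != (-v)): true | v := -1 | result 6
calc_v2: r := 2 | s := 0 | v := 2 | (abs((-3)) != (-2 - x)): true | t := -1 | x := 1 | (min(v, y) != (-v)): true | v := 0 | result 5
verdict: not equivalent; witness: x=0, y=1


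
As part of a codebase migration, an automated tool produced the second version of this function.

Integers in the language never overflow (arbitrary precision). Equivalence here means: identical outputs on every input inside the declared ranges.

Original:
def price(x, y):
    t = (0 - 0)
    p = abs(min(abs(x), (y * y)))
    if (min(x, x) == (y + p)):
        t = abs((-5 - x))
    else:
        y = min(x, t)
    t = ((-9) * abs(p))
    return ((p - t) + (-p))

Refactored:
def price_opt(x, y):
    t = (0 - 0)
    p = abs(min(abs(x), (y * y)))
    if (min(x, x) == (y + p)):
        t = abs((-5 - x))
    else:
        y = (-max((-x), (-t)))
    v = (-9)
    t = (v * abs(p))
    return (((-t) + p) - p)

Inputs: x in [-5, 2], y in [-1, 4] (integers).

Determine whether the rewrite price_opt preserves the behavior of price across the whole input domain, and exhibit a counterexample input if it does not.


Comparing the listings, the differences include: local variable names differ, min/max/abs usage differs, statement counts differ.
Spot check at x=-3, y=-1 — price: t=0, then p=1, then (min(x, x) == (y + p)) is false, then y=-3, then t=-9, then returns 9. price_opt: t=0, then p=1, then (min(x, x) == (y + p)) is false, then y=-3, then v=-9, then t=-9, then returns 9. Both give 9.
Across all 48 domain points the two functions coincide.
verdict: equivalent


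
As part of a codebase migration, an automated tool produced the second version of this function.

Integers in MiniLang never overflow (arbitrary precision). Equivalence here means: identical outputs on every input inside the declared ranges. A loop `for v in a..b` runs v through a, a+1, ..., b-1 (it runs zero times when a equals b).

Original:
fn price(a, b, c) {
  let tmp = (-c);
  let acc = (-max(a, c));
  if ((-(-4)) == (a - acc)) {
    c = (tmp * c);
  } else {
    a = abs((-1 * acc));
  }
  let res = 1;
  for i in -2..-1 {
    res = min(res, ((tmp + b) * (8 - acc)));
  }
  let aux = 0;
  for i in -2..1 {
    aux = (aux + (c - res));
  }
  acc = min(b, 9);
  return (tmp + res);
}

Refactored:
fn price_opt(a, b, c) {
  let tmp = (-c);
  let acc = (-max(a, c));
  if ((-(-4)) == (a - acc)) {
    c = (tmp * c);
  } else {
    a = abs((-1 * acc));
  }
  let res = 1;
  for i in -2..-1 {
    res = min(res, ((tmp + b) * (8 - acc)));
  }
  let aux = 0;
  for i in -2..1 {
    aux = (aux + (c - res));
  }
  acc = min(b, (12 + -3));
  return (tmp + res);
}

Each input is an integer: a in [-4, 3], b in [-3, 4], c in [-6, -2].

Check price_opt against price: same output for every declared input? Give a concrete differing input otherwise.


Equivalent — the differences include arithmetic usage differs; and constant usage differs, yet no declared input distinguishes the two.
Spot check at a=-3, b=-2, c=-4 — price: tmp becomes 4; next acc becomes 3; next ((-(-4)) == (a - acc)) evaluates to false; next a becomes 3; next res becomes 1; next at i=-2:; next res becomes 1; next aux becomes 0; next at i=-2:; next aux becomes -5; next at i=-1:; next aux becomes -10; next at i=0:; next aux becomes -15; next acc becomes -2; next final value 5. price_opt: tmp becomes 4; next acc becomes 3; next ((-(-4)) == (a - acc)) evaluates to false; next a becomes 3; next res becomes 1; next at i=-2:; next res becomes 1; next aux becomes 0; next at i=-2:; next aux becomes -5; next at i=-1:; next aux becomes -10; next at i=0:; next aux becomes -15; next acc becomes -2; next final value 5. Both give 5.
An exhaustive pass over the 320 declared inputs shows identical outputs.
verdict: equivalent


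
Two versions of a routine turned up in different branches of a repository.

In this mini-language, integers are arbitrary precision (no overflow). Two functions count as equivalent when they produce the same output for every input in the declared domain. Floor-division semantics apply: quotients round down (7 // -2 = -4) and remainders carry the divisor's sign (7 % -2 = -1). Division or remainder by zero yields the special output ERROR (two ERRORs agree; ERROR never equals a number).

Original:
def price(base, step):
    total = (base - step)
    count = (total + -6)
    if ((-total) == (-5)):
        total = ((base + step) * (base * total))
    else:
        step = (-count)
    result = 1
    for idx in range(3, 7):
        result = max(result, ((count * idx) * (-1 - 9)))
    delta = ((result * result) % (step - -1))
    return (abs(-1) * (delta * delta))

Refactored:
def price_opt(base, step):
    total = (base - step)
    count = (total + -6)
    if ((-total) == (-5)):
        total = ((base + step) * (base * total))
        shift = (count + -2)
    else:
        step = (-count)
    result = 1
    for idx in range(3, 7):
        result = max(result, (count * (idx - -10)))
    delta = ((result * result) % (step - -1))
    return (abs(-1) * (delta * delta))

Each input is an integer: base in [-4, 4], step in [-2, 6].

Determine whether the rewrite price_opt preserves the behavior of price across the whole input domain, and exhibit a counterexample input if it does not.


There is a counterexample at base=-4, step=-2: 0 on one side, 1 on the other.
price: total=-2, then count=-8, then ((-total) == (-5)) is false, then step=8, then result=1, then (idx=3), then result=240, then (idx=4), then result=320, then (idx=5), then result=400, then (idx=6), then result=480, then delta=0, then returns 0
price_opt: total=-2, then count=-8, then ((-total) == (-5)) is false, then step=8, then result=1, then (idx=3), then result=1, then (idx=4), then result=1, then (idx=5), then result=1, then (idx=6), then result=1, then delta=1, then returns 1
verdict: not equivalent; witness: base=-4, step=-2


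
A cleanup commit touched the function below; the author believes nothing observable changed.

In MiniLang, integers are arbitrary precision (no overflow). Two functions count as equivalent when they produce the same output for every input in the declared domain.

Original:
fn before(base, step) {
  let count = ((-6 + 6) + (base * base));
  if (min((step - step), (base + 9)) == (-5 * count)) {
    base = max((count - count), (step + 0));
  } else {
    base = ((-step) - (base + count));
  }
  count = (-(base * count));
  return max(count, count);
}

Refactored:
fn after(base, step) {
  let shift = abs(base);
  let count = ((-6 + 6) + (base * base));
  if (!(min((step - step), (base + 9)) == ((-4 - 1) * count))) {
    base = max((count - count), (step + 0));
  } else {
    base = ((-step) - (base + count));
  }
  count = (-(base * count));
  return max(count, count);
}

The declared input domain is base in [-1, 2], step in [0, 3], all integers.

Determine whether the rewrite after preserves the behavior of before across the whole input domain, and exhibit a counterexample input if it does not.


The rewrite breaks on base=-1, step=1, where the results are 1 and -1.
before: count := 1 | (min((step - step), (base + 9)) == (-5 * count)): false | base := -1 | count := 1 | result 1
after: shift := 1 | count := 1 | (!(min((step - step), (base + 9)) == ((-4 - 1) * count))): true | base := 1 | count := -1 | result -1
verdict: not equivalent; witness: base=-1, step=1


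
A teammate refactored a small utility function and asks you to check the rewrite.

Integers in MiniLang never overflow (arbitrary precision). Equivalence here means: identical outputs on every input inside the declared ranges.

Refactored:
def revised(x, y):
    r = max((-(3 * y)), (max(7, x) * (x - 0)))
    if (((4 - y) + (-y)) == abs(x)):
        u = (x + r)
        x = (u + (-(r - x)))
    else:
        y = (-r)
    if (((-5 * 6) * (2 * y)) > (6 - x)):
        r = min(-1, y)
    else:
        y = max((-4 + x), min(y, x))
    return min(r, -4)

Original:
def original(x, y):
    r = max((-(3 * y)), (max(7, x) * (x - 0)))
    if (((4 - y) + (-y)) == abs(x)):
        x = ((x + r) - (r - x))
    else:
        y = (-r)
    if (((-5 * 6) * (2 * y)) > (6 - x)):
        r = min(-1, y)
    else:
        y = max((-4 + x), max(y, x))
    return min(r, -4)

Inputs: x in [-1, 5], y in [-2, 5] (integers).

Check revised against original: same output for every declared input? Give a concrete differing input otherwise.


Equivalent. Although `max(y, x)` became `min(y, x)`, no input in the stated domain can expose it.
Across all 56 domain points the two functions coincide.
Spot check at x=0, y=1 — original: r becomes 0; next (((4 - y) + (-y)) == abs(x)) evaluates to false; next y becomes 0; next (((-5 * 6) * (2 * y)) > (6 - x)) evaluates to false; next y becomes 0; next final value -4. revised: r becomes 0; next (((4 - y) + (-y)) == abs(x)) evaluates to false; next y becomes 0; next (((-5 * 6) * (2 * y)) > (6 - x)) evaluates to false; next y becomes 0; next final value -4. Both give -4.
verdict: equivalent


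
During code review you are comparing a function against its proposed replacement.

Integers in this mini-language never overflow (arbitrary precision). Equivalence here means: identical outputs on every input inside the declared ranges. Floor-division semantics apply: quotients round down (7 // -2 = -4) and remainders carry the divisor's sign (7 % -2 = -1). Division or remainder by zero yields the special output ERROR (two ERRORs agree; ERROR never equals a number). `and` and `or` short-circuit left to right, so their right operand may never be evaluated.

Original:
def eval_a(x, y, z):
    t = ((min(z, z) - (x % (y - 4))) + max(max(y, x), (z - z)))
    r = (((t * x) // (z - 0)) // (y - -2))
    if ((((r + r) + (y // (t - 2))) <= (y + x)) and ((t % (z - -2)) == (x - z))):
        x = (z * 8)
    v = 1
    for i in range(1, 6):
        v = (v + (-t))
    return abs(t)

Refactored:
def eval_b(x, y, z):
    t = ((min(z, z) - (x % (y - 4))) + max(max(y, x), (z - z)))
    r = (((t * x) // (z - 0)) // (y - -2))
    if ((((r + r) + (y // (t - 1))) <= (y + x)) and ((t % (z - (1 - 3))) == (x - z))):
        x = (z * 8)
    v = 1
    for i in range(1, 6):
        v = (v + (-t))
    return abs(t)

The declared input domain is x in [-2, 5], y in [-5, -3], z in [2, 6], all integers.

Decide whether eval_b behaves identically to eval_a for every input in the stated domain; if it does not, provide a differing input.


Evaluate both at x=0, y=-5, z=2.
eval_a: t=2, then r=0, then a zero divisor aborts: ERROR
eval_b: t=2, then r=0, then ((((r + r) + (y // (t - 1))) <= (y + x)) and ((t % (z - (1 - 3))) == (x - z))) is false, then v=1, then (i=1), then v=-1, then (i=2), then v=-3, then (i=3), then v=-5, then (i=4), then v=-7, then (i=5), then v=-9, then returns 2
ERROR and 2 differ, so these are not the same function on this domain.
verdict: not equivalent; witness: x=0, y=-5, z=2


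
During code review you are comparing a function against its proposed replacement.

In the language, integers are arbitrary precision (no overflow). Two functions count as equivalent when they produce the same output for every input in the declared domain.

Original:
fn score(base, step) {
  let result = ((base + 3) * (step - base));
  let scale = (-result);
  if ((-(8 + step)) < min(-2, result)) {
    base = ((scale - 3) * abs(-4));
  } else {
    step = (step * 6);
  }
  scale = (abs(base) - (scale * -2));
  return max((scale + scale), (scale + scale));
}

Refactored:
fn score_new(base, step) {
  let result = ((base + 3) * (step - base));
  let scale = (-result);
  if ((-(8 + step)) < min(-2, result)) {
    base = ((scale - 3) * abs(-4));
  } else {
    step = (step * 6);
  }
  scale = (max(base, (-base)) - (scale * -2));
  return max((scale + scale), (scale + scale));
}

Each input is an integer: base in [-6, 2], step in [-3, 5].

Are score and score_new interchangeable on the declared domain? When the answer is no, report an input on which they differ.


Reading the diff, among the changes: min/max/abs usage differs.
Spot check at base=1, step=0 — score: result=-4, then scale=4, then ((-(8 + step)) < min(-2, result)) is true, then base=4, then scale=12, then returns 24. score_new: result=-4, then scale=4, then ((-(8 + step)) < min(-2, result)) is true, then base=4, then scale=12, then returns 24. Both give 24.
Checked all 81 inputs in the declared domain: the outputs agree on every one.
verdict: equivalent


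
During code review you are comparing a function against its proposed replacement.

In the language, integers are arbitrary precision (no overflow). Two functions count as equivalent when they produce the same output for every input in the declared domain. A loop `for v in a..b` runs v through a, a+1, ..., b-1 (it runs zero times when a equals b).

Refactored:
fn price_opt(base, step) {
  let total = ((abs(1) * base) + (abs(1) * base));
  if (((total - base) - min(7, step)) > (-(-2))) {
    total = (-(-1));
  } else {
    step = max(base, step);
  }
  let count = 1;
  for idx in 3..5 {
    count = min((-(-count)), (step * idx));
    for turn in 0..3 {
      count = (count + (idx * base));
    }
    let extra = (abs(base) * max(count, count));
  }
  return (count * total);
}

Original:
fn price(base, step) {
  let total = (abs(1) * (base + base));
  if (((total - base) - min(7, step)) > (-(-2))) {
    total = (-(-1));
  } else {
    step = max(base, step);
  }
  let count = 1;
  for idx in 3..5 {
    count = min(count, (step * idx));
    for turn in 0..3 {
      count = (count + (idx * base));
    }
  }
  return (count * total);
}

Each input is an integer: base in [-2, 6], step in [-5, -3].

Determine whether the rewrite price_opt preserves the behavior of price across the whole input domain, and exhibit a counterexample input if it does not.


Although constant usage differs; local variable names differ; arithmetic usage differs; min/max/abs usage differs; statement counts differ, 27/27 inputs agree.
verdict: equivalent


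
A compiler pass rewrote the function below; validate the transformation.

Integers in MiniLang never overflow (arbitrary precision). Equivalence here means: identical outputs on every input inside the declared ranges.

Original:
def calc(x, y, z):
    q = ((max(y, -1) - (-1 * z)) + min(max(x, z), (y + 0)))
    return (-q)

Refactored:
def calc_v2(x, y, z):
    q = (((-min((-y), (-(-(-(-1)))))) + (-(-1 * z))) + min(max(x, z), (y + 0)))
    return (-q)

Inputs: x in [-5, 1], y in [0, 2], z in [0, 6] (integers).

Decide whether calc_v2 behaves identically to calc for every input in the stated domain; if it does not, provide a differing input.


Although min/max/abs usage differs, plus arithmetic usage differs, 147/147 inputs agree.
verdict: equivalent


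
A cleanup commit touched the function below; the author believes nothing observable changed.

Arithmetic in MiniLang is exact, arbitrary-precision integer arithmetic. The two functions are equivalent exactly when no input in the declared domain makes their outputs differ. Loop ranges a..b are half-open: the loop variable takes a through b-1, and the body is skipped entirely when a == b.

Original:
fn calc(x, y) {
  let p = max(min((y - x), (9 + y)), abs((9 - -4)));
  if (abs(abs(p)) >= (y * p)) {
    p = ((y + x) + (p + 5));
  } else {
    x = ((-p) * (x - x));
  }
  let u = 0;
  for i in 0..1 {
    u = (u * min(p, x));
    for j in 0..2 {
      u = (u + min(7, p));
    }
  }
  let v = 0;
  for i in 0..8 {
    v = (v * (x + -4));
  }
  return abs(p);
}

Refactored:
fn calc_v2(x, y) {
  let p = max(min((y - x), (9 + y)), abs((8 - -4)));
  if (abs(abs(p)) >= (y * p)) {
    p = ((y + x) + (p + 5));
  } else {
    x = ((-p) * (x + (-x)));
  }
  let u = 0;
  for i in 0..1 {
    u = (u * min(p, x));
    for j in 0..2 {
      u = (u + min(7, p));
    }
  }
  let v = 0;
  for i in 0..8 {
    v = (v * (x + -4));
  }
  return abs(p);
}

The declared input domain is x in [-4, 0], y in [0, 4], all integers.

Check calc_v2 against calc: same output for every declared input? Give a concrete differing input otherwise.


Consider the input x=-4, y=0.
calc: p becomes 13; next (abs(abs(p)) >= (y * p)) evaluates to true; next p becomes 14; next u becomes 0; next at i=0:; next u becomes 0; next at j=0:; next u becomes 7; next at j=1:; next u becomes 14; next v becomes 0; next at i=0:; next v becomes 0; next at i=1:; next v becomes 0; next at i=2:; next v becomes 0; next at i=3:; next v becomes 0; next at i=4:; next v becomes 0; next at i=5:; next v becomes 0; next at i=6:; next v becomes 0; next at i=7:; next v becomes 0; next final value 14
calc_v2: p becomes 12; next (abs(abs(p)) >= (y * p)) evaluates to true; next p becomes 13; next u becomes 0; next at i=0:; next u becomes 0; next at j=0:; next u becomes 7; next at j=1:; next u becomes 14; next v becomes 0; next at i=0:; next v becomes 0; next at i=1:; next v becomes 0; next at i=2:; next v becomes 0; next at i=3:; next v becomes 0; next at i=4:; next v becomes 0; next at i=5:; next v becomes 0; next at i=6:; next v becomes 0; next at i=7:; next v becomes 0; next final value 13
14 and 13 differ, so these are not the same function on this domain.
verdict: not equivalent; witness: x=-4, y=0


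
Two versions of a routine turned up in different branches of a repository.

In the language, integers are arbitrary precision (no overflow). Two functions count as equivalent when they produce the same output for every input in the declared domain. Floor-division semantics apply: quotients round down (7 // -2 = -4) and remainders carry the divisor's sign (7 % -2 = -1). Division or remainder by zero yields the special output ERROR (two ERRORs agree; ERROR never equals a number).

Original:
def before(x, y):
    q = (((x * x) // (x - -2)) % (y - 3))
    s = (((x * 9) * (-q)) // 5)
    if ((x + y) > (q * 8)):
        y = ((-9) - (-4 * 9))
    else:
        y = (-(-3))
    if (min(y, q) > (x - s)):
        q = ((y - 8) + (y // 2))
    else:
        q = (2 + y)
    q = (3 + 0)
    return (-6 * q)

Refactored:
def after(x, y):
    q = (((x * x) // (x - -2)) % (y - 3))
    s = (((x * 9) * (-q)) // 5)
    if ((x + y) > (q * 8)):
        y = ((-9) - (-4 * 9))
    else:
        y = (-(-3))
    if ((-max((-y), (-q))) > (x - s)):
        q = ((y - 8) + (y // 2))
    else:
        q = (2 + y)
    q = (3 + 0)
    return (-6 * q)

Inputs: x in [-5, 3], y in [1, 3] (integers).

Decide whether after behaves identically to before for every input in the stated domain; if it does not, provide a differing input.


Comparing the listings, the differences include: min/max/abs usage differs.
As a probe, take x=1, y=3: before runs hits division by zero so the output is ERROR; after runs hits division by zero so the output is ERROR; both end at ERROR.
Sweeping the whole domain (27 inputs) finds no disagreement.
verdict: equivalent


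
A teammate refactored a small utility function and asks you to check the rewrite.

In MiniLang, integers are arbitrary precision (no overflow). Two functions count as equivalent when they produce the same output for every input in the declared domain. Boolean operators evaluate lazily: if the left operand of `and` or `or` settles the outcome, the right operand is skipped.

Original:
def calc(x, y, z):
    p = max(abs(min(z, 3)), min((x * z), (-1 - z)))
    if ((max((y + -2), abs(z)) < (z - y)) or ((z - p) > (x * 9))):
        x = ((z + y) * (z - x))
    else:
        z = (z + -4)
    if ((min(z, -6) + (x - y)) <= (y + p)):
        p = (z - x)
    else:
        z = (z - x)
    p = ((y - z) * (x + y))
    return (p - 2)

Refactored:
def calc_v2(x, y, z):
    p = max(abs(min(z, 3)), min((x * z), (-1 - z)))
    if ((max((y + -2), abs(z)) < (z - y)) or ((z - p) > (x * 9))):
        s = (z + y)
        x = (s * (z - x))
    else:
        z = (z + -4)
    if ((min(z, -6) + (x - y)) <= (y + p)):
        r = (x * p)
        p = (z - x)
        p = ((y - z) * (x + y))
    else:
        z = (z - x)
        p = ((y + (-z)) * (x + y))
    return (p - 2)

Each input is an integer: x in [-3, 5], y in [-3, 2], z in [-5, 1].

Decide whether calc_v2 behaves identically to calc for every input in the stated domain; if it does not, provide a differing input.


Although statement counts differ; also local variable names differ; also arithmetic usage differs, 378/378 inputs agree.
verdict: equivalent


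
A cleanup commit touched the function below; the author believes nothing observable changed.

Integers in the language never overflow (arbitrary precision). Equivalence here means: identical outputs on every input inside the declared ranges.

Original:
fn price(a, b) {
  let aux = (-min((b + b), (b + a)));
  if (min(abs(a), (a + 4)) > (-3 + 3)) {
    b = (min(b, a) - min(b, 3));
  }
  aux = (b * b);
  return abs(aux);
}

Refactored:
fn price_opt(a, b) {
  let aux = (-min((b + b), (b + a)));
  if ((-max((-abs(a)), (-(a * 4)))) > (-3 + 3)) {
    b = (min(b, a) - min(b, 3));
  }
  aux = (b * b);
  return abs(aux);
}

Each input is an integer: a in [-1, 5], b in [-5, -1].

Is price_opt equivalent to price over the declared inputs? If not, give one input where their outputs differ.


There is a counterexample at a=-1, b=-5: 0 on one side, 25 on the other.
price: aux := 10 | (min(abs(a), (a + 4)) > (-3 + 3)): true | b := 0 | aux := 0 | result 0
price_opt: aux := 10 | ((-max((-abs(a)), (-(a * 4)))) > (-3 + 3)): false | aux := 25 | result 25
verdict: not equivalent; witness: a=-1, b=-5


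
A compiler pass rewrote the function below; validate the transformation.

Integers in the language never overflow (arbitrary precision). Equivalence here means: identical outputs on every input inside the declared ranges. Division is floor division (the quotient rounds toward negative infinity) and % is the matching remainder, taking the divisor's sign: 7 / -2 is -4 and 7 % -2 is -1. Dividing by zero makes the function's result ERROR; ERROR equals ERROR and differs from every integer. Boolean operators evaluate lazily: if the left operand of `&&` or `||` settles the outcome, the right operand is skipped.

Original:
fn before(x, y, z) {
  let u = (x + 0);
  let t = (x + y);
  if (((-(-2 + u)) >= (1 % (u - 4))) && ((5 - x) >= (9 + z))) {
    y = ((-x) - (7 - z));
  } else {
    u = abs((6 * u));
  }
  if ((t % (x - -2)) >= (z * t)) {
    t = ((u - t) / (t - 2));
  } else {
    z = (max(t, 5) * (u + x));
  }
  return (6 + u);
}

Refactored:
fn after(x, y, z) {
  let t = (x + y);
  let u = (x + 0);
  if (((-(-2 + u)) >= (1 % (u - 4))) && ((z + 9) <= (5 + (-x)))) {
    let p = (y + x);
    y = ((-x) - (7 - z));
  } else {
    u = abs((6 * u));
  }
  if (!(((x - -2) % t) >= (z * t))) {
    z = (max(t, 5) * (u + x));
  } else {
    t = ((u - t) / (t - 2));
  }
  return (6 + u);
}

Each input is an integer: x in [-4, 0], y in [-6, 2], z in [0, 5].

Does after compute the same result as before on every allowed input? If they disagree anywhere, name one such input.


x=-2, y=-6, z=0 yields ERROR from before but 18 from after.
verdict: not equivalent; witness: x=-2, y=-6, z=0


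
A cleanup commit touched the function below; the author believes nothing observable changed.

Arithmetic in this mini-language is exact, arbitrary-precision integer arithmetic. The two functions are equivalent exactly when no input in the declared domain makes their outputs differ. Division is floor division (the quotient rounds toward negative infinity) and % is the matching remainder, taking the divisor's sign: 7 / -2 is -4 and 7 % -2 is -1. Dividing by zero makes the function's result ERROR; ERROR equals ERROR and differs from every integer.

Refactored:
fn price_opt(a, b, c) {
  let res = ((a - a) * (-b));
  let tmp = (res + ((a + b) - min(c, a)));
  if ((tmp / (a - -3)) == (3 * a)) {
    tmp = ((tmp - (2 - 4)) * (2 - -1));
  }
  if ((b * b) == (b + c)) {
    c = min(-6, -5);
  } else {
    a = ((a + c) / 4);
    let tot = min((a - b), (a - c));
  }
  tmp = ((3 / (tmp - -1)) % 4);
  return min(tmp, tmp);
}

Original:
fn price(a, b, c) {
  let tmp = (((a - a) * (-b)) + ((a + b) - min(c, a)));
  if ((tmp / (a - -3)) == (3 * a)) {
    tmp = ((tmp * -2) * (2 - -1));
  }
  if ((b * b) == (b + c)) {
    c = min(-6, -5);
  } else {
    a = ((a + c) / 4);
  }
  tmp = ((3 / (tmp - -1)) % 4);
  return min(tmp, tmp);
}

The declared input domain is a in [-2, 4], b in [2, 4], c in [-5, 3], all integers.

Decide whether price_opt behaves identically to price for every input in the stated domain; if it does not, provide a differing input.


Consider the input a=0, b=2, c=0.
price: tmp = 2; ((tmp / (a - -3)) == (3 * a)) -> true; tmp = -12; ((b * b) == (b + c)) -> false; a = 0; tmp = 3; return 3
price_opt: res = 0; tmp = 2; ((tmp / (a - -3)) == (3 * a)) -> true; tmp = 12; ((b * b) == (b + c)) -> false; a = 0; tot = -2; tmp = 0; return 0
3 against 0: the behavior changed.
verdict: not equivalent; witness: a=0, b=2, c=0


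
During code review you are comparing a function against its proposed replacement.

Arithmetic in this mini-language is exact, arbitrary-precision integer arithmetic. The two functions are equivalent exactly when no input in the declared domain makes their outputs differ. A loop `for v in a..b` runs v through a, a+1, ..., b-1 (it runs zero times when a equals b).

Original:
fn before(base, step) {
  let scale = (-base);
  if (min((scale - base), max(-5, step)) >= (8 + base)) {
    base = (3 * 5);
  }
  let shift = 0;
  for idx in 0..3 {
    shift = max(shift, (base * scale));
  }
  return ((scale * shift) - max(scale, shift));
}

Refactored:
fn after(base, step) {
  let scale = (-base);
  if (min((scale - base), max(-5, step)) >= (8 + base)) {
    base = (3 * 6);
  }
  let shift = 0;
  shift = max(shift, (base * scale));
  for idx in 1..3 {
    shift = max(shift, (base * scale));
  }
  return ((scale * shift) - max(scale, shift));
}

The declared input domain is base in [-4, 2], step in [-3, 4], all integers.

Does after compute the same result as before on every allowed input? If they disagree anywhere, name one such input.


Take base=-4, step=4.
before: scale=4, then (min((scale - base), max(-5, step)) >= (8 + base)) is true, then base=15, then shift=0, then (idx=0), then shift=60, then (idx=1), then shift=60, then (idx=2), then shift=60, then returns 180
after: scale=4, then (min((scale - base), max(-5, step)) >= (8 + base)) is true, then base=18, then shift=0, then shift=72, then (idx=1), then shift=72, then (idx=2), then shift=72, then returns 216
180 != 216, so the rewrite changes behavior.
verdict: not equivalent; witness: base=-4, step=4
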